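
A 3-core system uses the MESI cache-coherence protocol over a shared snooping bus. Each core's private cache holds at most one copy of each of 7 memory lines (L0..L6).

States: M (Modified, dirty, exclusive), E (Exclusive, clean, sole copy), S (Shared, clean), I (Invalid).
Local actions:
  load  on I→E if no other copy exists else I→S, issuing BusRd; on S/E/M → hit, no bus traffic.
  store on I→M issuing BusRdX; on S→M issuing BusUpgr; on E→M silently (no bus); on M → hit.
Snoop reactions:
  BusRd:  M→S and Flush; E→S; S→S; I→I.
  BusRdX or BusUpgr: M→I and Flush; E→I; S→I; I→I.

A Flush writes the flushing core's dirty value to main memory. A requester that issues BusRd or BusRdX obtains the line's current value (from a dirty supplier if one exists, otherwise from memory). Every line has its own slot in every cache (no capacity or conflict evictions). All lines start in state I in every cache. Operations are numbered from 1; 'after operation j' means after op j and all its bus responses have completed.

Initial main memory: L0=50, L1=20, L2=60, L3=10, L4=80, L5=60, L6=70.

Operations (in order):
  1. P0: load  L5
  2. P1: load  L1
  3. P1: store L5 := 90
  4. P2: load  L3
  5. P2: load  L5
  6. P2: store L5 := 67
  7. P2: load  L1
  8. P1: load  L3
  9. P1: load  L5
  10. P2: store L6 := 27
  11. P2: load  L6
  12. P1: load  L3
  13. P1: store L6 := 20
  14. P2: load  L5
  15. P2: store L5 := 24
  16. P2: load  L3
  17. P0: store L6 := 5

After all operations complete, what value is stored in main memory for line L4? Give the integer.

memory[L4] = 80

1. P0: load  L5  bus=[BusRd]  L5: P0=E P1=I P2=I  mem[L5]=60
2. P1: load  L1  bus=[BusRd]  L1: P0=I P1=E P2=I  mem[L1]=20
3. P1: store L5 := 90  bus=[BusRdX]  L5: P0=I P1=M P2=I  mem[L5]=60
4. P2: load  L3  bus=[BusRd]  L3: P0=I P1=I P2=E  mem[L3]=10
5. P2: load  L5  bus=[BusRd,Flush]  L5: P0=I P1=S P2=S  mem[L5]=90
6. P2: store L5 := 67  bus=[BusUpgr]  L5: P0=I P1=I P2=M  mem[L5]=90
7. P2: load  L1  bus=[BusRd]  L1: P0=I P1=S P2=S  mem[L1]=20
8. P1: load  L3  bus=[BusRd]  L3: P0=I P1=S P2=S  mem[L3]=10
9. P1: load  L5  bus=[BusRd,Flush]  L5: P0=I P1=S P2=S  mem[L5]=67
10. P2: store L6 := 27  bus=[BusRdX]  L6: P0=I P1=I P2=M  mem[L6]=70
11. P2: load  L6  bus=[-]  L6: P0=I P1=I P2=M  mem[L6]=70
12. P1: load  L3  bus=[-]  L3: P0=I P1=S P2=S  mem[L3]=10
13. P1: store L6 := 20  bus=[BusRdX,Flush]  L6: P0=I P1=M P2=I  mem[L6]=27
14. P2: load  L5  bus=[-]  L5: P0=I P1=S P2=S  mem[L5]=67
15. P2: store L5 := 24  bus=[BusUpgr]  L5: P0=I P1=I P2=M  mem[L5]=67
16. P2: load  L3  bus=[-]  L3: P0=I P1=S P2=S  mem[L3]=10
17. P0: store L6 := 5  bus=[BusRdX,Flush]  L6: P0=M P1=I P2=I  mem[L6]=20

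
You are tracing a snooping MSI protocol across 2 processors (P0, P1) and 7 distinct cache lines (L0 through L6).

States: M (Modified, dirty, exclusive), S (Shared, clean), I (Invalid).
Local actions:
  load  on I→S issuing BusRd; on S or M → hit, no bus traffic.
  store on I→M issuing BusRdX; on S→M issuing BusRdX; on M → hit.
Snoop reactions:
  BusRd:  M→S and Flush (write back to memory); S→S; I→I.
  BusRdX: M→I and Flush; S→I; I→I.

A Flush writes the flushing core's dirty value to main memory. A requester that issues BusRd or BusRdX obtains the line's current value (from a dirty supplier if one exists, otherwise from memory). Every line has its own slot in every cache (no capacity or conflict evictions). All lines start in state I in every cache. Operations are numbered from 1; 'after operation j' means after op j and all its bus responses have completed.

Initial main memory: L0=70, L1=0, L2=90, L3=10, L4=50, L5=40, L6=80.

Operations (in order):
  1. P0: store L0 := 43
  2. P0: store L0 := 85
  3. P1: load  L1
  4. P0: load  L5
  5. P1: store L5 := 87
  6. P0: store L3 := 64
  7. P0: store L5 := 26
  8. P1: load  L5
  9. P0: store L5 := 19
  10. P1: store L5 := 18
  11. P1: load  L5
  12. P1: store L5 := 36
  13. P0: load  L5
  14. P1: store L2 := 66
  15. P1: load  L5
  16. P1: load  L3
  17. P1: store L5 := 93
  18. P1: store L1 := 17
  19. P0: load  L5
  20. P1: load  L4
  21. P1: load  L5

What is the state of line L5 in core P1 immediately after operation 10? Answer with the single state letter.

state = M

1. P0: store L0 := 43  bus=[BusRdX]  L0: P0=M P1=I  mem[L0]=70
2. P0: store L0 := 85  bus=[-]  L0: P0=M P1=I  mem[L0]=70
3. P1: load  L1  bus=[BusRd]  L1: P0=I P1=S  mem[L1]=0
4. P0: load  L5  bus=[BusRd]  L5: P0=S P1=I  mem[L5]=40
5. P1: store L5 := 87  bus=[BusRdX]  L5: P0=I P1=M  mem[L5]=40
6. P0: store L3 := 64  bus=[BusRdX]  L3: P0=M P1=I  mem[L3]=10
7. P0: store L5 := 26  bus=[BusRdX,Flush]  L5: P0=M P1=I  mem[L5]=87
8. P1: load  L5  bus=[BusRd,Flush]  L5: P0=S P1=S  mem[L5]=26
9. P0: store L5 := 19  bus=[BusRdX]  L5: P0=M P1=I  mem[L5]=26
10. P1: store L5 := 18  bus=[BusRdX,Flush]  L5: P0=I P1=M  mem[L5]=19
11. P1: load  L5  bus=[-]  L5: P0=I P1=M  mem[L5]=19
12. P1: store L5 := 36  bus=[-]  L5: P0=I P1=M  mem[L5]=19
13. P0: load  L5  bus=[BusRd,Flush]  L5: P0=S P1=S  mem[L5]=36
14. P1: store L2 := 66  bus=[BusRdX]  L2: P0=I P1=M  mem[L2]=90
15. P1: load  L5  bus=[-]  L5: P0=S P1=S  mem[L5]=36
16. P1: load  L3  bus=[BusRd,Flush]  L3: P0=S P1=S  mem[L3]=64
17. P1: store L5 := 93  bus=[BusRdX]  L5: P0=I P1=M  mem[L5]=36
18. P1: store L1 := 17  bus=[BusRdX]  L1: P0=I P1=M  mem[L1]=0
19. P0: load  L5  bus=[BusRd,Flush]  L5: P0=S P1=S  mem[L5]=93
20. P1: load  L4  bus=[BusRd]  L4: P0=I P1=S  mem[L4]=50
21. P1: load  L5  bus=[-]  L5: P0=S P1=S  mem[L5]=93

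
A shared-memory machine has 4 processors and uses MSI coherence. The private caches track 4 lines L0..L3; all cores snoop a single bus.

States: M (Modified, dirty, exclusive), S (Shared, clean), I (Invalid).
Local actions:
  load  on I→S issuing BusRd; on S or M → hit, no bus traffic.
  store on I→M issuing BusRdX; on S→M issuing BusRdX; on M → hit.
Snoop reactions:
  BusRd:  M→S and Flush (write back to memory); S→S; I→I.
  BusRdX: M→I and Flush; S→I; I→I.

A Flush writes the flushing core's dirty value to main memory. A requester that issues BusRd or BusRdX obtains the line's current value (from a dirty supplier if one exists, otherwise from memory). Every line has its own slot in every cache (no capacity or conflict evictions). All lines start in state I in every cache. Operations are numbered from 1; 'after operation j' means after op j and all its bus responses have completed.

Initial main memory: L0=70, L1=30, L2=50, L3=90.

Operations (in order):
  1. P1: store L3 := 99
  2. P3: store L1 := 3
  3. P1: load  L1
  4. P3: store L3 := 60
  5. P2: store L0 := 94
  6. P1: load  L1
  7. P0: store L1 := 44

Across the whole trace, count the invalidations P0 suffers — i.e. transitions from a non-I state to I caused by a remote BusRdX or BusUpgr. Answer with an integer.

invalidations = 0

step 1: P1: store L3 := 99  ⟶  IMII  (L3)  txn=BusRdX  M[L3]=90
step 2: P3: store L1 := 3  ⟶  IIIM  (L1)  txn=BusRdX  M[L1]=30
step 3: P1: load  L1  ⟶  ISIS  (L1)  txn=BusRd+Flush  M[L1]=3
step 4: P3: store L3 := 60  ⟶  IIIM  (L3)  txn=BusRdX+Flush  M[L3]=99
step 5: P2: store L0 := 94  ⟶  IIMI  (L0)  txn=BusRdX  M[L0]=70
step 6: P1: load  L1  ⟶  ISIS  (L1)  txn=∅  M[L1]=3
step 7: P0: store L1 := 44  ⟶  MIII  (L1)  txn=BusRdX  M[L1]=3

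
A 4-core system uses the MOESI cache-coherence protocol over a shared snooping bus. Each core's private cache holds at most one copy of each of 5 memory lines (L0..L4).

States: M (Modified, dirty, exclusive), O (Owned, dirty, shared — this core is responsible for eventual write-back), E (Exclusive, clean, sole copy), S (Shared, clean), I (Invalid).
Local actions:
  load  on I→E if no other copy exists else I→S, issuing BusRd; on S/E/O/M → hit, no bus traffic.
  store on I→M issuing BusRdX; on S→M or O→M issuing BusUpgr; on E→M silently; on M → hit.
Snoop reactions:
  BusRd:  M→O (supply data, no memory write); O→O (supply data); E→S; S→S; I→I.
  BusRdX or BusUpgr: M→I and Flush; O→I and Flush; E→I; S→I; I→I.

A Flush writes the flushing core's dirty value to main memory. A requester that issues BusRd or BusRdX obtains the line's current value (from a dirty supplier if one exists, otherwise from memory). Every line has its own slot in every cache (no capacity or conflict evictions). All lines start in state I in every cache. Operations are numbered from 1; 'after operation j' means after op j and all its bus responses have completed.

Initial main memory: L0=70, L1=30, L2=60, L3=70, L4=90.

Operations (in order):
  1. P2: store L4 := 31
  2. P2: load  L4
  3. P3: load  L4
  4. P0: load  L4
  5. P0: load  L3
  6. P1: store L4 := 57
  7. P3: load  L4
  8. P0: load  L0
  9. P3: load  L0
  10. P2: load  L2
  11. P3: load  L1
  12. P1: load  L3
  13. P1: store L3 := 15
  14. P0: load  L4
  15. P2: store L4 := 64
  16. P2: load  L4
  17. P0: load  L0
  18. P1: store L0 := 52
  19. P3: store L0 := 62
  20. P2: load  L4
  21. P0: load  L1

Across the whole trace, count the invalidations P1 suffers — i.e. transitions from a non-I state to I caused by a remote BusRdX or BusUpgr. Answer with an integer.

invalidations = 2

step 1: P2: store L4 := 31  ⟶  IIMI  (L4)  txn=BusRdX  M[L4]=90
step 2: P2: load  L4  ⟶  IIMI  (L4)  txn=∅  M[L4]=90
step 3: P3: load  L4  ⟶  IIOS  (L4)  txn=BusRd  M[L4]=90
step 4: P0: load  L4  ⟶  SIOS  (L4)  txn=BusRd  M[L4]=90
step 5: P0: load  L3  ⟶  EIII  (L3)  txn=BusRd  M[L3]=70
step 6: P1: store L4 := 57  ⟶  IMII  (L4)  txn=BusRdX+Flush  M[L4]=31
step 7: P3: load  L4  ⟶  IOIS  (L4)  txn=BusRd  M[L4]=31
step 8: P0: load  L0  ⟶  EIII  (L0)  txn=BusRd  M[L0]=70
step 9: P3: load  L0  ⟶  SIIS  (L0)  txn=BusRd  M[L0]=70
step 10: P2: load  L2  ⟶  IIEI  (L2)  txn=BusRd  M[L2]=60
step 11: P3: load  L1  ⟶  IIIE  (L1)  txn=BusRd  M[L1]=30
step 12: P1: load  L3  ⟶  SSII  (L3)  txn=BusRd  M[L3]=70
step 13: P1: store L3 := 15  ⟶  IMII  (L3)  txn=BusUpgr  M[L3]=70
step 14: P0: load  L4  ⟶  SOIS  (L4)  txn=BusRd  M[L4]=31
step 15: P2: store L4 := 64  ⟶  IIMI  (L4)  txn=BusRdX+Flush  M[L4]=57
step 16: P2: load  L4  ⟶  IIMI  (L4)  txn=∅  M[L4]=57
step 17: P0: load  L0  ⟶  SIIS  (L0)  txn=∅  M[L0]=70
step 18: P1: store L0 := 52  ⟶  IMII  (L0)  txn=BusRdX  M[L0]=70
step 19: P3: store L0 := 62  ⟶  IIIM  (L0)  txn=BusRdX+Flush  M[L0]=52
step 20: P2: load  L4  ⟶  IIMI  (L4)  txn=∅  M[L4]=57
step 21: P0: load  L1  ⟶  SIIS  (L1)  txn=BusRd  M[L1]=30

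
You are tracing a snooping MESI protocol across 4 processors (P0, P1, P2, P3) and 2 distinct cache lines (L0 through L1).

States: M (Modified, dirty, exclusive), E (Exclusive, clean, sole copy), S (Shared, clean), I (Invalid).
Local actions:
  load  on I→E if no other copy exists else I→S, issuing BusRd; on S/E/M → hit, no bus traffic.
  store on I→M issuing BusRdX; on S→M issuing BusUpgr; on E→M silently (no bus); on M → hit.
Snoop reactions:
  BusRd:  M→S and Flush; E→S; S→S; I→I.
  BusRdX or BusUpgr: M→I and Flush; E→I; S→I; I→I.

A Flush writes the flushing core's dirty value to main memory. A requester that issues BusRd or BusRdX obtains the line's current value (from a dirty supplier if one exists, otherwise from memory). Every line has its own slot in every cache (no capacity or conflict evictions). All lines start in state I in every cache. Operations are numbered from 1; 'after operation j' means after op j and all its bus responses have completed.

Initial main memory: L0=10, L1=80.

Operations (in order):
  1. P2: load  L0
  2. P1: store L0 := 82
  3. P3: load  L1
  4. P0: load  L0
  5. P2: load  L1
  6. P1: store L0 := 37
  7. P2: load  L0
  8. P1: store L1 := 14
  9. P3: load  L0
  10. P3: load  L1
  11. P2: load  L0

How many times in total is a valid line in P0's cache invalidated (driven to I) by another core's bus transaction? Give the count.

step 1: P2: load  L0  ⟶  IIEI  (L0)  txn=BusRd  M[L0]=10
step 2: P1: store L0 := 82  ⟶  IMII  (L0)  txn=BusRdX  M[L0]=10
step 3: P3: load  L1  ⟶  IIIE  (L1)  txn=BusRd  M[L1]=80
step 4: P0: load  L0  ⟶  SSII  (L0)  txn=BusRd+Flush  M[L0]=82
step 5: P2: load  L1  ⟶  IISS  (L1)  txn=BusRd  M[L1]=80
step 6: P1: store L0 := 37  ⟶  IMII  (L0)  txn=BusUpgr  M[L0]=82
step 7: P2: load  L0  ⟶  ISSI  (L0)  txn=BusRd+Flush  M[L0]=37
step 8: P1: store L1 := 14  ⟶  IMII  (L1)  txn=BusRdX  M[L1]=80
step 9: P3: load  L0  ⟶  ISSS  (L0)  txn=BusRd  M[L0]=37
step 10: P3: load  L1  ⟶  ISIS  (L1)  txn=BusRd+Flush  M[L1]=14
step 11: P2: load  L0  ⟶  ISSS  (L0)  txn=∅  M[L0]=37

invalidations = 1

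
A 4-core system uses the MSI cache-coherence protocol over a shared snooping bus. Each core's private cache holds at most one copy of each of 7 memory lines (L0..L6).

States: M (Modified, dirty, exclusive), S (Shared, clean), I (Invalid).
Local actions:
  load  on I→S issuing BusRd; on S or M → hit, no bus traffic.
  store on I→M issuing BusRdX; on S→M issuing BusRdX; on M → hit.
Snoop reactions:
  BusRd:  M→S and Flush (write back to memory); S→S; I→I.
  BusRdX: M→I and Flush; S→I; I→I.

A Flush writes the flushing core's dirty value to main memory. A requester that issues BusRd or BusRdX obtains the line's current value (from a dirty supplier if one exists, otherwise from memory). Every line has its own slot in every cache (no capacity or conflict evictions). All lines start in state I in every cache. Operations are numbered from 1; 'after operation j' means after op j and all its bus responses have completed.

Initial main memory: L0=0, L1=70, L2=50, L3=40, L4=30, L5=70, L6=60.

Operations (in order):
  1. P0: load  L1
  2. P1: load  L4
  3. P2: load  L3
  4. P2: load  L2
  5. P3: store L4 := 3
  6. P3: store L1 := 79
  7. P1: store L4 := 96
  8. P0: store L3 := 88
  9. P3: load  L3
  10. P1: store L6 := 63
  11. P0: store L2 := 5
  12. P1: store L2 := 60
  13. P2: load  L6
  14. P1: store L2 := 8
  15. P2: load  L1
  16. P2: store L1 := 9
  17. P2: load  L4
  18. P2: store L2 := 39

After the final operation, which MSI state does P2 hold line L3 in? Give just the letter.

step 1: P0: load  L1  ⟶  SIII  (L1)  txn=BusRd  M[L1]=70
step 2: P1: load  L4  ⟶  ISII  (L4)  txn=BusRd  M[L4]=30
step 3: P2: load  L3  ⟶  IISI  (L3)  txn=BusRd  M[L3]=40
step 4: P2: load  L2  ⟶  IISI  (L2)  txn=BusRd  M[L2]=50
step 5: P3: store L4 := 3  ⟶  IIIM  (L4)  txn=BusRdX  M[L4]=30
step 6: P3: store L1 := 79  ⟶  IIIM  (L1)  txn=BusRdX  M[L1]=70
step 7: P1: store L4 := 96  ⟶  IMII  (L4)  txn=BusRdX+Flush  M[L4]=3
step 8: P0: store L3 := 88  ⟶  MIII  (L3)  txn=BusRdX  M[L3]=40
step 9: P3: load  L3  ⟶  SIIS  (L3)  txn=BusRd+Flush  M[L3]=88
step 10: P1: store L6 := 63  ⟶  IMII  (L6)  txn=BusRdX  M[L6]=60
step 11: P0: store L2 := 5  ⟶  MIII  (L2)  txn=BusRdX  M[L2]=50
step 12: P1: store L2 := 60  ⟶  IMII  (L2)  txn=BusRdX+Flush  M[L2]=5
step 13: P2: load  L6  ⟶  ISSI  (L6)  txn=BusRd+Flush  M[L6]=63
step 14: P1: store L2 := 8  ⟶  IMII  (L2)  txn=∅  M[L2]=5
step 15: P2: load  L1  ⟶  IISS  (L1)  txn=BusRd+Flush  M[L1]=79
step 16: P2: store L1 := 9  ⟶  IIMI  (L1)  txn=BusRdX  M[L1]=79
step 17: P2: load  L4  ⟶  ISSI  (L4)  txn=BusRd+Flush  M[L4]=96
step 18: P2: store L2 := 39  ⟶  IIMI  (L2)  txn=BusRdX+Flush  M[L2]=8

state = I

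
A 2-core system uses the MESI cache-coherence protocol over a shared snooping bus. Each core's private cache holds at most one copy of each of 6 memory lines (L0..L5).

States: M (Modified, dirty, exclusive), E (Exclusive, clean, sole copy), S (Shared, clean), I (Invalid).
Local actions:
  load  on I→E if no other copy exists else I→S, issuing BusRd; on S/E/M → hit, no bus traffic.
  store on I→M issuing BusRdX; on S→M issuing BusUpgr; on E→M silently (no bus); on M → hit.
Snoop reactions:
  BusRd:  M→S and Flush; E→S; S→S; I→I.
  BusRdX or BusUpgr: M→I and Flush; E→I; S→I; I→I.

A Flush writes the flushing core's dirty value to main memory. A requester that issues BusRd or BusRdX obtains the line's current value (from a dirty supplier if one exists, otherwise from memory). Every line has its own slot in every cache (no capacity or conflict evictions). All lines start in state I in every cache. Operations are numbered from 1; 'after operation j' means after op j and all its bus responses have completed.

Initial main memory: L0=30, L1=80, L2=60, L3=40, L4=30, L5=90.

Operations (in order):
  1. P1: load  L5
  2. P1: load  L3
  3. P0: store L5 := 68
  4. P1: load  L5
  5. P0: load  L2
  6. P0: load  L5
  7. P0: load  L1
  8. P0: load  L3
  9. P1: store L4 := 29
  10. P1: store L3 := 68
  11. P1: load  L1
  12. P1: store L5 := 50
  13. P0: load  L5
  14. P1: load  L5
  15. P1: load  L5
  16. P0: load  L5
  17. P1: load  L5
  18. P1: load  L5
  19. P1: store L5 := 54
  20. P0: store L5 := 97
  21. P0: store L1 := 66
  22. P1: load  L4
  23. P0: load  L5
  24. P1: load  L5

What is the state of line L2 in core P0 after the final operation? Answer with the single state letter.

state = E

[1] P1: load  L5 | P0:I, P1:E(90) | bus: BusRd
[2] P1: load  L3 | P0:I, P1:E(40) | bus: BusRd
[3] P0: store L5 := 68 | P0:M(68), P1:I | bus: BusRdX
[4] P1: load  L5 | P0:S(68), P1:S(68) | bus: BusRd,Flush
[5] P0: load  L2 | P0:E(60), P1:I | bus: BusRd
[6] P0: load  L5 | P0:S(68), P1:S(68) | bus: none
[7] P0: load  L1 | P0:E(80), P1:I | bus: BusRd
[8] P0: load  L3 | P0:S(40), P1:S(40) | bus: BusRd
[9] P1: store L4 := 29 | P0:I, P1:M(29) | bus: BusRdX
[10] P1: store L3 := 68 | P0:I, P1:M(68) | bus: BusUpgr
[11] P1: load  L1 | P0:S(80), P1:S(80) | bus: BusRd
[12] P1: store L5 := 50 | P0:I, P1:M(50) | bus: BusUpgr
[13] P0: load  L5 | P0:S(50), P1:S(50) | bus: BusRd,Flush
[14] P1: load  L5 | P0:S(50), P1:S(50) | bus: none
[15] P1: load  L5 | P0:S(50), P1:S(50) | bus: none
[16] P0: load  L5 | P0:S(50), P1:S(50) | bus: none
[17] P1: load  L5 | P0:S(50), P1:S(50) | bus: none
[18] P1: load  L5 | P0:S(50), P1:S(50) | bus: none
[19] P1: store L5 := 54 | P0:I, P1:M(54) | bus: BusUpgr
[20] P0: store L5 := 97 | P0:M(97), P1:I | bus: BusRdX,Flush
[21] P0: store L1 := 66 | P0:M(66), P1:I | bus: BusUpgr
[22] P1: load  L4 | P0:I, P1:M(29) | bus: none
[23] P0: load  L5 | P0:M(97), P1:I | bus: none
[24] P1: load  L5 | P0:S(97), P1:S(97) | bus: BusRd,Flush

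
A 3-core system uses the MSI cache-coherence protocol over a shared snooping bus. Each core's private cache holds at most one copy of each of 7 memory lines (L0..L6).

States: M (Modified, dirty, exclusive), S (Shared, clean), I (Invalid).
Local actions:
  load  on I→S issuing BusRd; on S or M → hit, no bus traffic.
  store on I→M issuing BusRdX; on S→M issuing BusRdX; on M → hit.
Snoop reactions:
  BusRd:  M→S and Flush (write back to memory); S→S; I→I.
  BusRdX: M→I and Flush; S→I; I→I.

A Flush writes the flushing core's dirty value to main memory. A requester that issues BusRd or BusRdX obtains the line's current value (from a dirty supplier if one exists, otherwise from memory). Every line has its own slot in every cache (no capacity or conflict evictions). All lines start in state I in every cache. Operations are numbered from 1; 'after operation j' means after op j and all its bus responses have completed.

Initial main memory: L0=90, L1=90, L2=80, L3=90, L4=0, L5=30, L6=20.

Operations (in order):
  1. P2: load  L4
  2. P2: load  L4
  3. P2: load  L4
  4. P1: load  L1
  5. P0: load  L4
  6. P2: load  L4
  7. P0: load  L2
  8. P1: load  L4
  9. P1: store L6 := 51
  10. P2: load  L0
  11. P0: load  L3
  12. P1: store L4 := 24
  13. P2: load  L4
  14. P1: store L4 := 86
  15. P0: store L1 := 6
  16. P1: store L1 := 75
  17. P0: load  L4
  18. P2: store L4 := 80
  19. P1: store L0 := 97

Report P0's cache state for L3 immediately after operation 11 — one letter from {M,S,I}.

step 1: P2: load  L4  ⟶  IIS  (L4)  txn=BusRd  M[L4]=0
step 2: P2: load  L4  ⟶  IIS  (L4)  txn=∅  M[L4]=0
step 3: P2: load  L4  ⟶  IIS  (L4)  txn=∅  M[L4]=0
step 4: P1: load  L1  ⟶  ISI  (L1)  txn=BusRd  M[L1]=90
step 5: P0: load  L4  ⟶  SIS  (L4)  txn=BusRd  M[L4]=0
step 6: P2: load  L4  ⟶  SIS  (L4)  txn=∅  M[L4]=0
step 7: P0: load  L2  ⟶  SII  (L2)  txn=BusRd  M[L2]=80
step 8: P1: load  L4  ⟶  SSS  (L4)  txn=BusRd  M[L4]=0
step 9: P1: store L6 := 51  ⟶  IMI  (L6)  txn=BusRdX  M[L6]=20
step 10: P2: load  L0  ⟶  IIS  (L0)  txn=BusRd  M[L0]=90
step 11: P0: load  L3  ⟶  SII  (L3)  txn=BusRd  M[L3]=90
step 12: P1: store L4 := 24  ⟶  IMI  (L4)  txn=BusRdX  M[L4]=0
step 13: P2: load  L4  ⟶  ISS  (L4)  txn=BusRd+Flush  M[L4]=24
step 14: P1: store L4 := 86  ⟶  IMI  (L4)  txn=BusRdX  M[L4]=24
step 15: P0: store L1 := 6  ⟶  MII  (L1)  txn=BusRdX  M[L1]=90
step 16: P1: store L1 := 75  ⟶  IMI  (L1)  txn=BusRdX+Flush  M[L1]=6
step 17: P0: load  L4  ⟶  SSI  (L4)  txn=BusRd+Flush  M[L4]=86
step 18: P2: store L4 := 80  ⟶  IIM  (L4)  txn=BusRdX  M[L4]=86
step 19: P1: store L0 := 97  ⟶  IMI  (L0)  txn=BusRdX  M[L0]=90

state = S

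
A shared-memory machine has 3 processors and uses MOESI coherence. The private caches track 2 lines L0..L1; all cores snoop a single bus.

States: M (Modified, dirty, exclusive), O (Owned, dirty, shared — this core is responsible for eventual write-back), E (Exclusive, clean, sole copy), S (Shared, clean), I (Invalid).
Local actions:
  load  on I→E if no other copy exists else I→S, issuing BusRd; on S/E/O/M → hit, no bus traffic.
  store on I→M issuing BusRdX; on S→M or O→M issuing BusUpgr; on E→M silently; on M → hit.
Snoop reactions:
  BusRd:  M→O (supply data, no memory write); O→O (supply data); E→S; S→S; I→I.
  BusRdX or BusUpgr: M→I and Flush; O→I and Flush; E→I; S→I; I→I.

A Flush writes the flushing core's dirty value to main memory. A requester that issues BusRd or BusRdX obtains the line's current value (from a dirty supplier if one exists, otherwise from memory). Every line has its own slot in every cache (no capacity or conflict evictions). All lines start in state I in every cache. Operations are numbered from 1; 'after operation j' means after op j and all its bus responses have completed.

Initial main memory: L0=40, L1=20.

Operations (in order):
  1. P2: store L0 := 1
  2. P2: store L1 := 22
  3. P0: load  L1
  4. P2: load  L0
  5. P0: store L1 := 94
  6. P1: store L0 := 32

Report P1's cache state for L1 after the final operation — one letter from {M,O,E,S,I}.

state = I

[1] P2: store L0 := 1 | P0:I, P1:I, P2:M(1) | bus: BusRdX
[2] P2: store L1 := 22 | P0:I, P1:I, P2:M(22) | bus: BusRdX
[3] P0: load  L1 | P0:S(22), P1:I, P2:O(22) | bus: BusRd
[4] P2: load  L0 | P0:I, P1:I, P2:M(1) | bus: none
[5] P0: store L1 := 94 | P0:M(94), P1:I, P2:I | bus: BusUpgr,Flush
[6] P1: store L0 := 32 | P0:I, P1:M(32), P2:I | bus: BusRdX,Flush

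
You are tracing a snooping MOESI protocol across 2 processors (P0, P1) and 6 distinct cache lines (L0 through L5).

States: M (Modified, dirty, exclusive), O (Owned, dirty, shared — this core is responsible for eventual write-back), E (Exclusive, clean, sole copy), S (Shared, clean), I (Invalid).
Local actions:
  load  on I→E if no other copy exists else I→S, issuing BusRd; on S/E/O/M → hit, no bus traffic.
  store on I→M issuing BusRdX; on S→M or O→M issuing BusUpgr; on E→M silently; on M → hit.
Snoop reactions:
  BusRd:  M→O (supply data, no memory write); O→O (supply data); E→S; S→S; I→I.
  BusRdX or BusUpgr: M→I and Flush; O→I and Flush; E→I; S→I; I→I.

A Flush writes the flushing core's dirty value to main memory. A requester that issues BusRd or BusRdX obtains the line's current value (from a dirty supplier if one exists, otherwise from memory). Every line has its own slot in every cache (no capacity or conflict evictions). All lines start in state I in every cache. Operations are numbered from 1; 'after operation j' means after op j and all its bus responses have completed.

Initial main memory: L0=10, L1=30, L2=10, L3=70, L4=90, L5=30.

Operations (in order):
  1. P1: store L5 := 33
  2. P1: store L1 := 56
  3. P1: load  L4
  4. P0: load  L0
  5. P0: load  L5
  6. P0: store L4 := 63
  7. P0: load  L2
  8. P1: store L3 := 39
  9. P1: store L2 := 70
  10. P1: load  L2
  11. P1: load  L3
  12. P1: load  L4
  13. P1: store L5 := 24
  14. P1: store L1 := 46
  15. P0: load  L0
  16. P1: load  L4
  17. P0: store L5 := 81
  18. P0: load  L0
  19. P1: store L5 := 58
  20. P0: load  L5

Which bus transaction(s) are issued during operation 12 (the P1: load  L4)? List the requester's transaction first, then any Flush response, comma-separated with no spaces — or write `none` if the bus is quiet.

bus = BusRd

  op1 P1: store L5 := 33 → I/M on L5; bus BusRdX; mem=30
  op2 P1: store L1 := 56 → I/M on L1; bus BusRdX; mem=30
  op3 P1: load  L4 → I/E on L4; bus BusRd; mem=90
  op4 P0: load  L0 → E/I on L0; bus BusRd; mem=10
  op5 P0: load  L5 → S/O on L5; bus BusRd; mem=30
  op6 P0: store L4 := 63 → M/I on L4; bus BusRdX; mem=90
  op7 P0: load  L2 → E/I on L2; bus BusRd; mem=10
  op8 P1: store L3 := 39 → I/M on L3; bus BusRdX; mem=70
  op9 P1: store L2 := 70 → I/M on L2; bus BusRdX; mem=10
  op10 P1: load  L2 → I/M on L2; bus (none); mem=10
  op11 P1: load  L3 → I/M on L3; bus (none); mem=70
  op12 P1: load  L4 → O/S on L4; bus BusRd; mem=90
  op13 P1: store L5 := 24 → I/M on L5; bus BusUpgr; mem=30
  op14 P1: store L1 := 46 → I/M on L1; bus (none); mem=30
  op15 P0: load  L0 → E/I on L0; bus (none); mem=10
  op16 P1: load  L4 → O/S on L4; bus (none); mem=90
  op17 P0: store L5 := 81 → M/I on L5; bus BusRdX Flush; mem=24
  op18 P0: load  L0 → E/I on L0; bus (none); mem=10
  op19 P1: store L5 := 58 → I/M on L5; bus BusRdX Flush; mem=81
  op20 P0: load  L5 → S/O on L5; bus BusRd; mem=81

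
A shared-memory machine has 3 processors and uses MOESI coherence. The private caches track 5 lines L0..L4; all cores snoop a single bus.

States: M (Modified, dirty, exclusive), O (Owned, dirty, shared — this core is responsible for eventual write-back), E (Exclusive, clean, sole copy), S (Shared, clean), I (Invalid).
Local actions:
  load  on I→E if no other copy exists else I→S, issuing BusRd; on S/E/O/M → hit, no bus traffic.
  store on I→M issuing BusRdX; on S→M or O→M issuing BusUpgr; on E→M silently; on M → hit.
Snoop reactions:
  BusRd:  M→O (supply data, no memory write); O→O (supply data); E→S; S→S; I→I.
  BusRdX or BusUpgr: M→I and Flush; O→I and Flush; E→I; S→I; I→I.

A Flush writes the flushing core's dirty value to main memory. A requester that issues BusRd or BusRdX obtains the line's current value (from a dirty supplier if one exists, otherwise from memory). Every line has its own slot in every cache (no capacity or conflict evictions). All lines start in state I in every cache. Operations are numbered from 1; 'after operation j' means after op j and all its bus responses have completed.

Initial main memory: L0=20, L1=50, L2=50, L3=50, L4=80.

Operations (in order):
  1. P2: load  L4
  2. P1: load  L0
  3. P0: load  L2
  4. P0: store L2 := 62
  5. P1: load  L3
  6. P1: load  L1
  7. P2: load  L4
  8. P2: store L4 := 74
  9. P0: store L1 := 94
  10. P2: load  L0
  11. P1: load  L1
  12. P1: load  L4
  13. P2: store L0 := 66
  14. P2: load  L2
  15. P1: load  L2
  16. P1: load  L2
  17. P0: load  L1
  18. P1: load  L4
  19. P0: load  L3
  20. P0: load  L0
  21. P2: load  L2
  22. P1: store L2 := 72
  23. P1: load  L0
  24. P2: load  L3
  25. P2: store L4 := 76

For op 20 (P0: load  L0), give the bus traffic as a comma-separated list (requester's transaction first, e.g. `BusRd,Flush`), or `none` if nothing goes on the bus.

step 1: P2: load  L4  ⟶  IIE  (L4)  txn=BusRd  M[L4]=80
step 2: P1: load  L0  ⟶  IEI  (L0)  txn=BusRd  M[L0]=20
step 3: P0: load  L2  ⟶  EII  (L2)  txn=BusRd  M[L2]=50
step 4: P0: store L2 := 62  ⟶  MII  (L2)  txn=∅  M[L2]=50
step 5: P1: load  L3  ⟶  IEI  (L3)  txn=BusRd  M[L3]=50
step 6: P1: load  L1  ⟶  IEI  (L1)  txn=BusRd  M[L1]=50
step 7: P2: load  L4  ⟶  IIE  (L4)  txn=∅  M[L4]=80
step 8: P2: store L4 := 74  ⟶  IIM  (L4)  txn=∅  M[L4]=80
step 9: P0: store L1 := 94  ⟶  MII  (L1)  txn=BusRdX  M[L1]=50
step 10: P2: load  L0  ⟶  ISS  (L0)  txn=BusRd  M[L0]=20
step 11: P1: load  L1  ⟶  OSI  (L1)  txn=BusRd  M[L1]=50
step 12: P1: load  L4  ⟶  ISO  (L4)  txn=BusRd  M[L4]=80
step 13: P2: store L0 := 66  ⟶  IIM  (L0)  txn=BusUpgr  M[L0]=20
step 14: P2: load  L2  ⟶  OIS  (L2)  txn=BusRd  M[L2]=50
step 15: P1: load  L2  ⟶  OSS  (L2)  txn=BusRd  M[L2]=50
step 16: P1: load  L2  ⟶  OSS  (L2)  txn=∅  M[L2]=50
step 17: P0: load  L1  ⟶  OSI  (L1)  txn=∅  M[L1]=50
step 18: P1: load  L4  ⟶  ISO  (L4)  txn=∅  M[L4]=80
step 19: P0: load  L3  ⟶  SSI  (L3)  txn=BusRd  M[L3]=50
step 20: P0: load  L0  ⟶  SIO  (L0)  txn=BusRd  M[L0]=20
step 21: P2: load  L2  ⟶  OSS  (L2)  txn=∅  M[L2]=50
step 22: P1: store L2 := 72  ⟶  IMI  (L2)  txn=BusUpgr+Flush  M[L2]=62
step 23: P1: load  L0  ⟶  SSO  (L0)  txn=BusRd  M[L0]=20
step 24: P2: load  L3  ⟶  SSS  (L3)  txn=BusRd  M[L3]=50
step 25: P2: store L4 := 76  ⟶  IIM  (L4)  txn=BusUpgr  M[L4]=80

bus = BusRd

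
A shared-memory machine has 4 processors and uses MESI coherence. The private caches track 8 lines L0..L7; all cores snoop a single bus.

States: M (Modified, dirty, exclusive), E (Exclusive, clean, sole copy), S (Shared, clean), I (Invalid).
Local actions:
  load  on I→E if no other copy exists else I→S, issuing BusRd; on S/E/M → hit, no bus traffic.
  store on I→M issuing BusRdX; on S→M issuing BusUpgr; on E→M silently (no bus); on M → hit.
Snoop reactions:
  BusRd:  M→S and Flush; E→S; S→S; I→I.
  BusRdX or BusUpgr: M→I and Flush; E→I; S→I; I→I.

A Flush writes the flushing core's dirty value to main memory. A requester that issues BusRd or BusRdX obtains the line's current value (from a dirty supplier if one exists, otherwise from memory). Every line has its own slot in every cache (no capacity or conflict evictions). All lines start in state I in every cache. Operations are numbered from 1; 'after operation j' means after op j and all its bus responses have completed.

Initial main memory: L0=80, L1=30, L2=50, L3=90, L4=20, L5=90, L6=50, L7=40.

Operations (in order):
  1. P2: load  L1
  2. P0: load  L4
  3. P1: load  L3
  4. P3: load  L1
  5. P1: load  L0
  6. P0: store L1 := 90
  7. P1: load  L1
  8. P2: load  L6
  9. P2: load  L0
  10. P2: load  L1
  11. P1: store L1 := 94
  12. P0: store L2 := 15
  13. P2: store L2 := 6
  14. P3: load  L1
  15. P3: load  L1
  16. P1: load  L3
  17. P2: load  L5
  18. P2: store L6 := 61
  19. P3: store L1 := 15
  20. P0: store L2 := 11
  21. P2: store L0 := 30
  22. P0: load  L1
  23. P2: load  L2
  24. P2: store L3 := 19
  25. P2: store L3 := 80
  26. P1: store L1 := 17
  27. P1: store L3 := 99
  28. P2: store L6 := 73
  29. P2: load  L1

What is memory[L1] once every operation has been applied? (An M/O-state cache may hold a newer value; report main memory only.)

memory[L1] = 17

1. P2: load  L1  bus=[BusRd]  L1: P0=I P1=I P2=E P3=I  mem[L1]=30
2. P0: load  L4  bus=[BusRd]  L4: P0=E P1=I P2=I P3=I  mem[L4]=20
3. P1: load  L3  bus=[BusRd]  L3: P0=I P1=E P2=I P3=I  mem[L3]=90
4. P3: load  L1  bus=[BusRd]  L1: P0=I P1=I P2=S P3=S  mem[L1]=30
5. P1: load  L0  bus=[BusRd]  L0: P0=I P1=E P2=I P3=I  mem[L0]=80
6. P0: store L1 := 90  bus=[BusRdX]  L1: P0=M P1=I P2=I P3=I  mem[L1]=30
7. P1: load  L1  bus=[BusRd,Flush]  L1: P0=S P1=S P2=I P3=I  mem[L1]=90
8. P2: load  L6  bus=[BusRd]  L6: P0=I P1=I P2=E P3=I  mem[L6]=50
9. P2: load  L0  bus=[BusRd]  L0: P0=I P1=S P2=S P3=I  mem[L0]=80
10. P2: load  L1  bus=[BusRd]  L1: P0=S P1=S P2=S P3=I  mem[L1]=90
11. P1: store L1 := 94  bus=[BusUpgr]  L1: P0=I P1=M P2=I P3=I  mem[L1]=90
12. P0: store L2 := 15  bus=[BusRdX]  L2: P0=M P1=I P2=I P3=I  mem[L2]=50
13. P2: store L2 := 6  bus=[BusRdX,Flush]  L2: P0=I P1=I P2=M P3=I  mem[L2]=15
14. P3: load  L1  bus=[BusRd,Flush]  L1: P0=I P1=S P2=I P3=S  mem[L1]=94
15. P3: load  L1  bus=[-]  L1: P0=I P1=S P2=I P3=S  mem[L1]=94
16. P1: load  L3  bus=[-]  L3: P0=I P1=E P2=I P3=I  mem[L3]=90
17. P2: load  L5  bus=[BusRd]  L5: P0=I P1=I P2=E P3=I  mem[L5]=90
18. P2: store L6 := 61  bus=[-]  L6: P0=I P1=I P2=M P3=I  mem[L6]=50
19. P3: store L1 := 15  bus=[BusUpgr]  L1: P0=I P1=I P2=I P3=M  mem[L1]=94
20. P0: store L2 := 11  bus=[BusRdX,Flush]  L2: P0=M P1=I P2=I P3=I  mem[L2]=6
21. P2: store L0 := 30  bus=[BusUpgr]  L0: P0=I P1=I P2=M P3=I  mem[L0]=80
22. P0: load  L1  bus=[BusRd,Flush]  L1: P0=S P1=I P2=I P3=S  mem[L1]=15
23. P2: load  L2  bus=[BusRd,Flush]  L2: P0=S P1=I P2=S P3=I  mem[L2]=11
24. P2: store L3 := 19  bus=[BusRdX]  L3: P0=I P1=I P2=M P3=I  mem[L3]=90
25. P2: store L3 := 80  bus=[-]  L3: P0=I P1=I P2=M P3=I  mem[L3]=90
26. P1: store L1 := 17  bus=[BusRdX]  L1: P0=I P1=M P2=I P3=I  mem[L1]=15
27. P1: store L3 := 99  bus=[BusRdX,Flush]  L3: P0=I P1=M P2=I P3=I  mem[L3]=80
28. P2: store L6 := 73  bus=[-]  L6: P0=I P1=I P2=M P3=I  mem[L6]=50
29. P2: load  L1  bus=[BusRd,Flush]  L1: P0=I P1=S P2=S P3=I  mem[L1]=17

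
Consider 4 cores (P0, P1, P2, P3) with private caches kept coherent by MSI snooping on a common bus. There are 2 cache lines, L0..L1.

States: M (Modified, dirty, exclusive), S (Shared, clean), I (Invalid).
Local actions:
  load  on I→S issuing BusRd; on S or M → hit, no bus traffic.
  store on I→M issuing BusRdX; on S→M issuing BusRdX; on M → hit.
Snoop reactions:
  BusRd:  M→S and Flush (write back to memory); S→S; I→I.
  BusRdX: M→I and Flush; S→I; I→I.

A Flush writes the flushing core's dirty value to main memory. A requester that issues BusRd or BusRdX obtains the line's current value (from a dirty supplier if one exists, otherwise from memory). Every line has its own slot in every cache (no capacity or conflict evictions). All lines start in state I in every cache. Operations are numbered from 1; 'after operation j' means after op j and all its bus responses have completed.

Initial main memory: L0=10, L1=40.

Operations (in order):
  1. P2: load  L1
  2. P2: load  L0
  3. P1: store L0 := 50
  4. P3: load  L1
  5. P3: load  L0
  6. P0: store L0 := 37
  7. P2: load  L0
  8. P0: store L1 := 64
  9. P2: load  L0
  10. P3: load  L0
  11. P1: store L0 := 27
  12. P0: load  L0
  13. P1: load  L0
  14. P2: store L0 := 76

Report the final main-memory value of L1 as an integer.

step 1: P2: load  L1  ⟶  IISI  (L1)  txn=BusRd  M[L1]=40
step 2: P2: load  L0  ⟶  IISI  (L0)  txn=BusRd  M[L0]=10
step 3: P1: store L0 := 50  ⟶  IMII  (L0)  txn=BusRdX  M[L0]=10
step 4: P3: load  L1  ⟶  IISS  (L1)  txn=BusRd  M[L1]=40
step 5: P3: load  L0  ⟶  ISIS  (L0)  txn=BusRd+Flush  M[L0]=50
step 6: P0: store L0 := 37  ⟶  MIII  (L0)  txn=BusRdX  M[L0]=50
step 7: P2: load  L0  ⟶  SISI  (L0)  txn=BusRd+Flush  M[L0]=37
step 8: P0: store L1 := 64  ⟶  MIII  (L1)  txn=BusRdX  M[L1]=40
step 9: P2: load  L0  ⟶  SISI  (L0)  txn=∅  M[L0]=37
step 10: P3: load  L0  ⟶  SISS  (L0)  txn=BusRd  M[L0]=37
step 11: P1: store L0 := 27  ⟶  IMII  (L0)  txn=BusRdX  M[L0]=37
step 12: P0: load  L0  ⟶  SSII  (L0)  txn=BusRd+Flush  M[L0]=27
step 13: P1: load  L0  ⟶  SSII  (L0)  txn=∅  M[L0]=27
step 14: P2: store L0 := 76  ⟶  IIMI  (L0)  txn=BusRdX  M[L0]=27

memory[L1] = 40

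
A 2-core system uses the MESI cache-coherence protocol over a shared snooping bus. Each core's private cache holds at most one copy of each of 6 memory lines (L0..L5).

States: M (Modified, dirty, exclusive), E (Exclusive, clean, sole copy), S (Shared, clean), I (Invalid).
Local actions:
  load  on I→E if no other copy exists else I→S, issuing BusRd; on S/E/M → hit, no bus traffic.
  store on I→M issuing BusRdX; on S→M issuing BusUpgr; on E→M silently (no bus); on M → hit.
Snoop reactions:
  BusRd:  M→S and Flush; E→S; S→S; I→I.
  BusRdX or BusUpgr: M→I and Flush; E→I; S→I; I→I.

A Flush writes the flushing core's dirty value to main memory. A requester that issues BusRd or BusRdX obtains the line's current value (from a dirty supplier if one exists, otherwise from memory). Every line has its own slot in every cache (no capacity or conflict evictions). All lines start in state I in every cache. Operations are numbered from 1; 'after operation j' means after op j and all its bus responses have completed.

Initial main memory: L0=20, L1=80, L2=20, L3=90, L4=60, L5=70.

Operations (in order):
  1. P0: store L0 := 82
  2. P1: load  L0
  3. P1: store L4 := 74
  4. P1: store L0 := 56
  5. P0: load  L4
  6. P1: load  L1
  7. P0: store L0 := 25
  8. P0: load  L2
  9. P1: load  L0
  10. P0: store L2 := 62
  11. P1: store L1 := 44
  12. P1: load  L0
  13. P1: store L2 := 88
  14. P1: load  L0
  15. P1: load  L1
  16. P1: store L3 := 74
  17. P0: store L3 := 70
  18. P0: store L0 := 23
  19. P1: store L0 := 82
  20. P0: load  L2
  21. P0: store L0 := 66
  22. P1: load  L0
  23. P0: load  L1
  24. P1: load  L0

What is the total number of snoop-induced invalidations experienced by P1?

invalidations = 4

  op1 P0: store L0 := 82 → M/I on L0; bus BusRdX; mem=20
  op2 P1: load  L0 → S/S on L0; bus BusRd Flush; mem=82
  op3 P1: store L4 := 74 → I/M on L4; bus BusRdX; mem=60
  op4 P1: store L0 := 56 → I/M on L0; bus BusUpgr; mem=82
  op5 P0: load  L4 → S/S on L4; bus BusRd Flush; mem=74
  op6 P1: load  L1 → I/E on L1; bus BusRd; mem=80
  op7 P0: store L0 := 25 → M/I on L0; bus BusRdX Flush; mem=56
  op8 P0: load  L2 → E/I on L2; bus BusRd; mem=20
  op9 P1: load  L0 → S/S on L0; bus BusRd Flush; mem=25
  op10 P0: store L2 := 62 → M/I on L2; bus (none); mem=20
  op11 P1: store L1 := 44 → I/M on L1; bus (none); mem=80
  op12 P1: load  L0 → S/S on L0; bus (none); mem=25
  op13 P1: store L2 := 88 → I/M on L2; bus BusRdX Flush; mem=62
  op14 P1: load  L0 → S/S on L0; bus (none); mem=25
  op15 P1: load  L1 → I/M on L1; bus (none); mem=80
  op16 P1: store L3 := 74 → I/M on L3; bus BusRdX; mem=90
  op17 P0: store L3 := 70 → M/I on L3; bus BusRdX Flush; mem=74
  op18 P0: store L0 := 23 → M/I on L0; bus BusUpgr; mem=25
  op19 P1: store L0 := 82 → I/M on L0; bus BusRdX Flush; mem=23
  op20 P0: load  L2 → S/S on L2; bus BusRd Flush; mem=88
  op21 P0: store L0 := 66 → M/I on L0; bus BusRdX Flush; mem=82
  op22 P1: load  L0 → S/S on L0; bus BusRd Flush; mem=66
  op23 P0: load  L1 → S/S on L1; bus BusRd Flush; mem=44
  op24 P1: load  L0 → S/S on L0; bus (none); mem=66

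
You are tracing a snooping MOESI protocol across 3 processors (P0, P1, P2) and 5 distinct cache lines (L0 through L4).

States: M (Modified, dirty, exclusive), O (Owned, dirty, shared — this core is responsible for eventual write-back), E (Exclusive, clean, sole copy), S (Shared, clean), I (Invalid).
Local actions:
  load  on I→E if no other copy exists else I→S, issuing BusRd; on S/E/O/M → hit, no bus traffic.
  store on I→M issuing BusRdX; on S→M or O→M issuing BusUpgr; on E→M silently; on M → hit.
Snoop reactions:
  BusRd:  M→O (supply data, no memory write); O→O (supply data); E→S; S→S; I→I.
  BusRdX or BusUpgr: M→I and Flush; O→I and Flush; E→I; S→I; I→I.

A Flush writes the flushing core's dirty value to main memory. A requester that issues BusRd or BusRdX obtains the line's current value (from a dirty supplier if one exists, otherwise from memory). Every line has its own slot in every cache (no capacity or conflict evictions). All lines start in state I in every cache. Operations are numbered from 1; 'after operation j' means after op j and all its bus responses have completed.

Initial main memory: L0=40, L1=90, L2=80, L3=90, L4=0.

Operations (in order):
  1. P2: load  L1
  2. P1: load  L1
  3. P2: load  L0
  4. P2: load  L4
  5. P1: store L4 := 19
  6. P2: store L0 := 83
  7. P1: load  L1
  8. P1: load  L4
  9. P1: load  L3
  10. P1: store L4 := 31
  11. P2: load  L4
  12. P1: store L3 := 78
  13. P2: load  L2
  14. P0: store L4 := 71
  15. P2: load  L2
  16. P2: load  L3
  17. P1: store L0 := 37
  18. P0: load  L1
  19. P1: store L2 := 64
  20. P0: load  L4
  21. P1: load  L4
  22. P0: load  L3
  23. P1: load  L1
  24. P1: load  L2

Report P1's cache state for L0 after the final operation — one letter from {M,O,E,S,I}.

[1] P2: load  L1 | P0:I, P1:I, P2:E(90) | bus: BusRd
[2] P1: load  L1 | P0:I, P1:S(90), P2:S(90) | bus: BusRd
[3] P2: load  L0 | P0:I, P1:I, P2:E(40) | bus: BusRd
[4] P2: load  L4 | P0:I, P1:I, P2:E(0) | bus: BusRd
[5] P1: store L4 := 19 | P0:I, P1:M(19), P2:I | bus: BusRdX
[6] P2: store L0 := 83 | P0:I, P1:I, P2:M(83) | bus: none
[7] P1: load  L1 | P0:I, P1:S(90), P2:S(90) | bus: none
[8] P1: load  L4 | P0:I, P1:M(19), P2:I | bus: none
[9] P1: load  L3 | P0:I, P1:E(90), P2:I | bus: BusRd
[10] P1: store L4 := 31 | P0:I, P1:M(31), P2:I | bus: none
[11] P2: load  L4 | P0:I, P1:O(31), P2:S(31) | bus: BusRd
[12] P1: store L3 := 78 | P0:I, P1:M(78), P2:I | bus: none
[13] P2: load  L2 | P0:I, P1:I, P2:E(80) | bus: BusRd
[14] P0: store L4 := 71 | P0:M(71), P1:I, P2:I | bus: BusRdX,Flush
[15] P2: load  L2 | P0:I, P1:I, P2:E(80) | bus: none
[16] P2: load  L3 | P0:I, P1:O(78), P2:S(78) | bus: BusRd
[17] P1: store L0 := 37 | P0:I, P1:M(37), P2:I | bus: BusRdX,Flush
[18] P0: load  L1 | P0:S(90), P1:S(90), P2:S(90) | bus: BusRd
[19] P1: store L2 := 64 | P0:I, P1:M(64), P2:I | bus: BusRdX
[20] P0: load  L4 | P0:M(71), P1:I, P2:I | bus: none
[21] P1: load  L4 | P0:O(71), P1:S(71), P2:I | bus: BusRd
[22] P0: load  L3 | P0:S(78), P1:O(78), P2:S(78) | bus: BusRd
[23] P1: load  L1 | P0:S(90), P1:S(90), P2:S(90) | bus: none
[24] P1: load  L2 | P0:I, P1:M(64), P2:I | bus: none

state = M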